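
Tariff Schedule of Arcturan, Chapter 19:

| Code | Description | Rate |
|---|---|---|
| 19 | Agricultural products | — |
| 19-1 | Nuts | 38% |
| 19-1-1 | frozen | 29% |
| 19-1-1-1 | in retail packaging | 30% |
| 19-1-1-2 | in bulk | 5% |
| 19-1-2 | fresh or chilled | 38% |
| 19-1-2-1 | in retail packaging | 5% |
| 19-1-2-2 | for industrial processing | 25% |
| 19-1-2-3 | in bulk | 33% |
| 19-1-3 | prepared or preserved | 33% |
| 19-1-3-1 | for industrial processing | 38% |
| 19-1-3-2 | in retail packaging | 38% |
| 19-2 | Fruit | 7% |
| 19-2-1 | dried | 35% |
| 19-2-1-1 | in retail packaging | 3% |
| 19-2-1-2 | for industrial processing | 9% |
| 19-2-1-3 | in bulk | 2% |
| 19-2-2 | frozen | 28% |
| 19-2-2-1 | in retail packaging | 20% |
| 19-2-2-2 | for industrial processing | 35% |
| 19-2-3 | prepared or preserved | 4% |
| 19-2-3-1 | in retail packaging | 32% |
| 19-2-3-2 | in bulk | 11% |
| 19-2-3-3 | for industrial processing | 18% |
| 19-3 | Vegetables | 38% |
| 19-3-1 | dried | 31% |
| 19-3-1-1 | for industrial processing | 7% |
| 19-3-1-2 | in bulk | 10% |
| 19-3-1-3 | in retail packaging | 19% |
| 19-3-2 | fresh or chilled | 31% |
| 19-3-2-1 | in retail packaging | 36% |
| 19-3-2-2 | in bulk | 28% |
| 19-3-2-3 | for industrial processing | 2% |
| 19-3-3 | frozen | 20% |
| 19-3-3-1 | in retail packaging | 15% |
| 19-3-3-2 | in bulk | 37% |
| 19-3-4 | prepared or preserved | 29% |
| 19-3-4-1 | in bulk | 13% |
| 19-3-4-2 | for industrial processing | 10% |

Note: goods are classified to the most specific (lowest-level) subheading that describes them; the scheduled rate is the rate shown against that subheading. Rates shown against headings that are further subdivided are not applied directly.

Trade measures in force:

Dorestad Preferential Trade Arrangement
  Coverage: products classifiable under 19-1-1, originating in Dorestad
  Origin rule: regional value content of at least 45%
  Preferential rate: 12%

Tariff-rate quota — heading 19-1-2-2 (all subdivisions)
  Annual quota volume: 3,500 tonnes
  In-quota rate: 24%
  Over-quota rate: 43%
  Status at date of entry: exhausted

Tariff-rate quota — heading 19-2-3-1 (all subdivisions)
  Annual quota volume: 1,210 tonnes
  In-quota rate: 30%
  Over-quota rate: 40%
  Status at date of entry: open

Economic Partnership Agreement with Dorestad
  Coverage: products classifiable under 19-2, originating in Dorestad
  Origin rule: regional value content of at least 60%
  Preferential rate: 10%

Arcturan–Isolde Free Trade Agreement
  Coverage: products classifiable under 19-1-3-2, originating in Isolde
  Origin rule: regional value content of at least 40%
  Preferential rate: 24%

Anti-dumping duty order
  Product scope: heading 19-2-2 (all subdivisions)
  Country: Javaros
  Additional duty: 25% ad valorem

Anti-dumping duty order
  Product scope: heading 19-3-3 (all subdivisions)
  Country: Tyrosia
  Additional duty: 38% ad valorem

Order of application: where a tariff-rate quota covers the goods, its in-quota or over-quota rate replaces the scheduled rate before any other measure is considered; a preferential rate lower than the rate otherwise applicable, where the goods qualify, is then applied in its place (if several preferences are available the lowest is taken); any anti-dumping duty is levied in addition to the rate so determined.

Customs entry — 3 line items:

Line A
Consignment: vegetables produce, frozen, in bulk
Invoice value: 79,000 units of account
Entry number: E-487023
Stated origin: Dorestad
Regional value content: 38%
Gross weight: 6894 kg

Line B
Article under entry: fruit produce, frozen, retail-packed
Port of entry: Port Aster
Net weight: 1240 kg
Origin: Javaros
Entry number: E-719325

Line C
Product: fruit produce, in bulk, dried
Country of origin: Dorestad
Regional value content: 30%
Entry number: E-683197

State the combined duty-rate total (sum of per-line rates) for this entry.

Line A: vegetables → 19-3; frozen → 19-3-3; in bulk → 19-3-3-2. Scheduled 37%. Dorestad agreement on 19-1-1: 19-3-3-2 not covered; Dorestad agreement on 19-2: 19-3-3-2 not covered. → 37%.
Line B: fruit → 19-2; frozen → 19-2-2; retail-packed → 19-2-2-1. Scheduled 20%. anti-dumping (Javaros, 19-2-2): +25%; total 20% + 25% = 45%. → 45%.
Line C: fruit → 19-2; dried → 19-2-1; in bulk → 19-2-1-3. Scheduled 2%. Dorestad agreement on 19-1-1: 19-2-1-3 not covered; Dorestad agreement on 19-2: RVC < 60%. → 2%.
Sum: 37% + 45% + 2% = 84%.

84%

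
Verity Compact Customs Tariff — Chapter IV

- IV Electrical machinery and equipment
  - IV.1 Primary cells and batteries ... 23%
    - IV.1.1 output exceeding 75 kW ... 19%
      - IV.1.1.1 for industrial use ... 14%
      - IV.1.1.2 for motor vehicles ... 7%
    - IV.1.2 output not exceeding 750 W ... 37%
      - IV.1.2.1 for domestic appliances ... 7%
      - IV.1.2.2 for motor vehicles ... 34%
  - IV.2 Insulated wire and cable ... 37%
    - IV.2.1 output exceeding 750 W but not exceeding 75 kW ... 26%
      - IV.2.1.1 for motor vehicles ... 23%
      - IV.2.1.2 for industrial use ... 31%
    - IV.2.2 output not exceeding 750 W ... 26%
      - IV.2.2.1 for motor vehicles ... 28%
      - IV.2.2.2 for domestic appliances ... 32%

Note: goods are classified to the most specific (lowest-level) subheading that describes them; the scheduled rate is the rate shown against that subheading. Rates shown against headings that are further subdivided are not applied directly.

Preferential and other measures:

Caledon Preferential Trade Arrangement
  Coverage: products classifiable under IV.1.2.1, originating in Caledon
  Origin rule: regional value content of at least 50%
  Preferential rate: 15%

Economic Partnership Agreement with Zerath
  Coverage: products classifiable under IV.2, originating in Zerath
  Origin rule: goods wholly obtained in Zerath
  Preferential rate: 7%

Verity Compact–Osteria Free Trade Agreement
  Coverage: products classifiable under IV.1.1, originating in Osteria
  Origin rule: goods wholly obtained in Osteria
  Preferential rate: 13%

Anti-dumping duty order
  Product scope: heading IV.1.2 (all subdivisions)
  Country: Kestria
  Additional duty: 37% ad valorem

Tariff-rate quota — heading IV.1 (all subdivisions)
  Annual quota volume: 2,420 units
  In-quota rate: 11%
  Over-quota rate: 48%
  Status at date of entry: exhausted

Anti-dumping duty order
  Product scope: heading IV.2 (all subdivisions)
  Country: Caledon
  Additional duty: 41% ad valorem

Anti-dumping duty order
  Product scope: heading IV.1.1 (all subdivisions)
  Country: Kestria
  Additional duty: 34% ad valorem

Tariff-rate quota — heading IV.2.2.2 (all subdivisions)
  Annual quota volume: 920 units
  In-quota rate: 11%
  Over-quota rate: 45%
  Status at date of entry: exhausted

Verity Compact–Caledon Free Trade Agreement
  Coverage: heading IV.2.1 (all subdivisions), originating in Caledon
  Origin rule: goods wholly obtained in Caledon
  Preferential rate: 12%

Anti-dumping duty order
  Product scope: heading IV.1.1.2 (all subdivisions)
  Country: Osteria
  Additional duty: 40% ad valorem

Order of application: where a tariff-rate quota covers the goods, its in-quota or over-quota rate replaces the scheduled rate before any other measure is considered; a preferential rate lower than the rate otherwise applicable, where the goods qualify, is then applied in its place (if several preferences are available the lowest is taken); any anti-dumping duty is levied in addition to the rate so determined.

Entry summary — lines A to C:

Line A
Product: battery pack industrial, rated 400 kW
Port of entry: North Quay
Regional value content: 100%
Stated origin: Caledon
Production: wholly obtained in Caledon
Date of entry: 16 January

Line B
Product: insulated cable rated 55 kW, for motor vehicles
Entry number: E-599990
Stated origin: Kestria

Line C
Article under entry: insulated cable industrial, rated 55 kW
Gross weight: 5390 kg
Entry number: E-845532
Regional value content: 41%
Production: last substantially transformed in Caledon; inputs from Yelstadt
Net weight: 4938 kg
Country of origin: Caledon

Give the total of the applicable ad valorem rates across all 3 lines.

Line A: battery pack → IV.1; rated 400 kW → IV.1.1; industrial → IV.1.1.1. Scheduled 14%. quota on IV.1 exhausted → over-quota 48%; Caledon agreement on IV.1.2.1: IV.1.1.1 not covered; Caledon agreement on IV.2.1: IV.1.1.1 not covered. → 48%.
Line B: insulated cable → IV.2; rated 55 kW → IV.2.1; for motor vehicles → IV.2.1.1. Scheduled 23%. No special measure applies. → 23%.
Line C: insulated cable → IV.2; rated 55 kW → IV.2.1; industrial → IV.2.1.2. Scheduled 31%. Caledon agreement on IV.1.2.1: IV.2.1.2 not covered; Caledon agreement on IV.2.1: not wholly obtained; anti-dumping (Caledon, IV.2): +41%; total 31% + 41% = 72%. → 72%.
Sum: 48% + 23% + 72% = 143%.

143%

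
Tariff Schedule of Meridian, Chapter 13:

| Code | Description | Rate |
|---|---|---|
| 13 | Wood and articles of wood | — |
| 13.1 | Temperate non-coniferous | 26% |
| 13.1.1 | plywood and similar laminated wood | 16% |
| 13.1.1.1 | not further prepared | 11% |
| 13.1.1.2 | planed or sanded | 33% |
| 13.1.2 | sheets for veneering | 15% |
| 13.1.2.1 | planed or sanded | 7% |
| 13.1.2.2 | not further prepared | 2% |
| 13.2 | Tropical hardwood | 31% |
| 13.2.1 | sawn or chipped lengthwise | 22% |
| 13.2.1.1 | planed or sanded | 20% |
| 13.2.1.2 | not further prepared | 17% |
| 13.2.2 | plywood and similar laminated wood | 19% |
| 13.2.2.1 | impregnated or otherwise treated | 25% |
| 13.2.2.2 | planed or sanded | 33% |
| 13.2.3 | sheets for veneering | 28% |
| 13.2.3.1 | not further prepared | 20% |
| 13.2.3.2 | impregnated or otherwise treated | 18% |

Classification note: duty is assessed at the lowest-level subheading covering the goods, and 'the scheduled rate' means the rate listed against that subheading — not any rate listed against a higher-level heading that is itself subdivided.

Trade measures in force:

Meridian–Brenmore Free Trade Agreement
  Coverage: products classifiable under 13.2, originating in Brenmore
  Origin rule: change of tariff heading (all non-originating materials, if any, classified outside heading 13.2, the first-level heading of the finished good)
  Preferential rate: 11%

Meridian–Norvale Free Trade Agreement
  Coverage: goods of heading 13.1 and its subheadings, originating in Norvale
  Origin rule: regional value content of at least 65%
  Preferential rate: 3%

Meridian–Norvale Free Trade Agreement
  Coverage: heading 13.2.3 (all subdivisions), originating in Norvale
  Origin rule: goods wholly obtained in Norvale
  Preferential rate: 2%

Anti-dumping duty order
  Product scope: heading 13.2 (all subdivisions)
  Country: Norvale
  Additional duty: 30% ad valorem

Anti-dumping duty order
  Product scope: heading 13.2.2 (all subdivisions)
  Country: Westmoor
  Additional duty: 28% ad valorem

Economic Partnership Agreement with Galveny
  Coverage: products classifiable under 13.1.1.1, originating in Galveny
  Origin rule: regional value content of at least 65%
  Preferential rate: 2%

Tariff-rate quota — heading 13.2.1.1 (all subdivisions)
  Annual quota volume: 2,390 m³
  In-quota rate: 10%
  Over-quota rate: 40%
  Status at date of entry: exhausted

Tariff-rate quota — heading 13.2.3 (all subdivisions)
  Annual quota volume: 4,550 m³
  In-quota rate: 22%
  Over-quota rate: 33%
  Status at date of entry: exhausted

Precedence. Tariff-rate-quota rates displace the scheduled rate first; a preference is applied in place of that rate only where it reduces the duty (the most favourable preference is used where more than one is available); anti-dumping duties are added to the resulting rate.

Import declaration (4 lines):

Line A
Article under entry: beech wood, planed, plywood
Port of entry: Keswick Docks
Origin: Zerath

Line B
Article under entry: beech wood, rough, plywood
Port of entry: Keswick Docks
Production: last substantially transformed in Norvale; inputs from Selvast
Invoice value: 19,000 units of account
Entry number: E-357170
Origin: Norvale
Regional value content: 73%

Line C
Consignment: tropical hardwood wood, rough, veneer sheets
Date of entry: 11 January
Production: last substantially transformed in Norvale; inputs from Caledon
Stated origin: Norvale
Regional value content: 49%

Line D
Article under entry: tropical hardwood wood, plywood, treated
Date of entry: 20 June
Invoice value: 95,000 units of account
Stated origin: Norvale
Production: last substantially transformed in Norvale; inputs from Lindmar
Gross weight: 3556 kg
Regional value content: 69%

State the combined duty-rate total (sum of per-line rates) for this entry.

Line A: beech → 13.1; plywood → 13.1.1; planed → 13.1.1.2. Scheduled 33%. No special measure applies. → 33%.
Line B: beech → 13.1; plywood → 13.1.1; rough → 13.1.1.1. Scheduled 11%. Norvale agreement on 13.1: RVC ≥ 65% → 3% available; Norvale agreement on 13.2.3: 13.1.1.1 not covered; preferential 3%. → 3%.
Line C: tropical hardwood → 13.2; veneer sheets → 13.2.3; rough → 13.2.3.1. Scheduled 20%. quota on 13.2.3 exhausted → over-quota 33%; Norvale agreement on 13.1: 13.2.3.1 not covered; Norvale agreement on 13.2.3: not wholly obtained; anti-dumping (Norvale, 13.2): +30%; total 33% + 30% = 63%. → 63%.
Line D: tropical hardwood → 13.2; plywood → 13.2.2; treated → 13.2.2.1. Scheduled 25%. Norvale agreement on 13.1: 13.2.2.1 not covered; Norvale agreement on 13.2.3: 13.2.2.1 not covered; anti-dumping (Norvale, 13.2): +30%; total 25% + 30% = 55%. → 55%.
Sum: 33% + 3% + 63% + 55% = 154%.

154%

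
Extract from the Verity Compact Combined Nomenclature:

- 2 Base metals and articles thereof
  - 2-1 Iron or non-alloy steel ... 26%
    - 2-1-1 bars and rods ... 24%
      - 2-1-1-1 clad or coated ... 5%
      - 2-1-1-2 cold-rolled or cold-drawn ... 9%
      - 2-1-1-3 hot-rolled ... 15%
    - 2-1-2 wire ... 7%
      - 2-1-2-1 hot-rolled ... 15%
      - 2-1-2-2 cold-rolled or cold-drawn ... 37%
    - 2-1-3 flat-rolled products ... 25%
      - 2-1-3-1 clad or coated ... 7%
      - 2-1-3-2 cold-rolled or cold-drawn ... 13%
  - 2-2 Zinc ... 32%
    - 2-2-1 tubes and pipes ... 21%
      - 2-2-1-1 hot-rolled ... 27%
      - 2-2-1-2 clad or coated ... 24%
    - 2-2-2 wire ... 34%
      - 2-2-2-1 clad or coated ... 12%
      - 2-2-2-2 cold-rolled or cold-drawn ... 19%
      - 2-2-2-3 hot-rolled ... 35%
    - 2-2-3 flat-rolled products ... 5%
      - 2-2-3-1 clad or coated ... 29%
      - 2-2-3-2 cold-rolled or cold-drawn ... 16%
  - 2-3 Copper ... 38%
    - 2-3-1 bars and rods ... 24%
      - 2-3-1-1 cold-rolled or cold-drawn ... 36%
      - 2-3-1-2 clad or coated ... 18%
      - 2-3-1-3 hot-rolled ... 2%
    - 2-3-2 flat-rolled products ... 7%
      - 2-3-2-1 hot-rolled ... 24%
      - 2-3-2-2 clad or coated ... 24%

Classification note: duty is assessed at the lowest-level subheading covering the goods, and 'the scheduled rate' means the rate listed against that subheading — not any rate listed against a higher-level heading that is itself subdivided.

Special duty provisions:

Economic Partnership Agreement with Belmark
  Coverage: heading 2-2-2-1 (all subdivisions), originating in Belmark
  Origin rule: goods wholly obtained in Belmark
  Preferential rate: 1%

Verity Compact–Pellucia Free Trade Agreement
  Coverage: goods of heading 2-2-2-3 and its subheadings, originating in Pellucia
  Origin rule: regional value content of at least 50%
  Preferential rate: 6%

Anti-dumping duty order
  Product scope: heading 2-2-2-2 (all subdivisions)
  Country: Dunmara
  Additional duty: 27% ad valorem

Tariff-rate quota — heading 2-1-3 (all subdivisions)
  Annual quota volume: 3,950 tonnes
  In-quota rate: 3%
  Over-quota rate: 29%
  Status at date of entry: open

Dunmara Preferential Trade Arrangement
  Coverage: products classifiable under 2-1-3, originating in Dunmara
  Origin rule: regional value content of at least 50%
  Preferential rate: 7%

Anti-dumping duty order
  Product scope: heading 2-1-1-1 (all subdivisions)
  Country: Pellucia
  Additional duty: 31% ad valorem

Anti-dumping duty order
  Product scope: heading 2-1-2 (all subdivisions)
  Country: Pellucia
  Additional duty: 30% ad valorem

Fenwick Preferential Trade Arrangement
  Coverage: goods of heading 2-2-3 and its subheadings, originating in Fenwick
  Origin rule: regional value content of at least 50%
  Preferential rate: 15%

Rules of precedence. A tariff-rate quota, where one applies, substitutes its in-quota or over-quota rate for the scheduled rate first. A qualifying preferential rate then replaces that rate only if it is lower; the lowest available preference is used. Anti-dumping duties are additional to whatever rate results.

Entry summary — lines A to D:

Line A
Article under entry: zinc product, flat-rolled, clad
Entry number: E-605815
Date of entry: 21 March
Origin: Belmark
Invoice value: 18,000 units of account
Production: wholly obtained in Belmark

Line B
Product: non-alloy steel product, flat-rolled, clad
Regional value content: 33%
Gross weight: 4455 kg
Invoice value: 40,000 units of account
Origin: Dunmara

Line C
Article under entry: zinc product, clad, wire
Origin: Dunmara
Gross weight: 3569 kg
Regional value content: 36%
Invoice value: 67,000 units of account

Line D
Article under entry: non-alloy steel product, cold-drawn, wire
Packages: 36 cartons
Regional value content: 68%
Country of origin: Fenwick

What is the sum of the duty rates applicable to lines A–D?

81%

Line A: zinc → 2-2; flat-rolled → 2-2-3; clad → 2-2-3-1. Scheduled 29%. Belmark agreement on 2-2-2-1: 2-2-3-1 not covered. → 29%.
Line B: non-alloy steel → 2-1; flat-rolled → 2-1-3; clad → 2-1-3-1. Scheduled 7%. quota on 2-1-3 open → in-quota 3%; Dunmara agreement on 2-1-3: RVC < 50%. → 3%.
Line C: zinc → 2-2; wire → 2-2-2; clad → 2-2-2-1. Scheduled 12%. Dunmara agreement on 2-1-3: 2-2-2-1 not covered. → 12%.
Line D: non-alloy steel → 2-1; wire → 2-1-2; cold-drawn → 2-1-2-2. Scheduled 37%. Fenwick agreement on 2-2-3: 2-1-2-2 not covered. → 37%.
Sum: 29% + 3% + 12% + 37% = 81%.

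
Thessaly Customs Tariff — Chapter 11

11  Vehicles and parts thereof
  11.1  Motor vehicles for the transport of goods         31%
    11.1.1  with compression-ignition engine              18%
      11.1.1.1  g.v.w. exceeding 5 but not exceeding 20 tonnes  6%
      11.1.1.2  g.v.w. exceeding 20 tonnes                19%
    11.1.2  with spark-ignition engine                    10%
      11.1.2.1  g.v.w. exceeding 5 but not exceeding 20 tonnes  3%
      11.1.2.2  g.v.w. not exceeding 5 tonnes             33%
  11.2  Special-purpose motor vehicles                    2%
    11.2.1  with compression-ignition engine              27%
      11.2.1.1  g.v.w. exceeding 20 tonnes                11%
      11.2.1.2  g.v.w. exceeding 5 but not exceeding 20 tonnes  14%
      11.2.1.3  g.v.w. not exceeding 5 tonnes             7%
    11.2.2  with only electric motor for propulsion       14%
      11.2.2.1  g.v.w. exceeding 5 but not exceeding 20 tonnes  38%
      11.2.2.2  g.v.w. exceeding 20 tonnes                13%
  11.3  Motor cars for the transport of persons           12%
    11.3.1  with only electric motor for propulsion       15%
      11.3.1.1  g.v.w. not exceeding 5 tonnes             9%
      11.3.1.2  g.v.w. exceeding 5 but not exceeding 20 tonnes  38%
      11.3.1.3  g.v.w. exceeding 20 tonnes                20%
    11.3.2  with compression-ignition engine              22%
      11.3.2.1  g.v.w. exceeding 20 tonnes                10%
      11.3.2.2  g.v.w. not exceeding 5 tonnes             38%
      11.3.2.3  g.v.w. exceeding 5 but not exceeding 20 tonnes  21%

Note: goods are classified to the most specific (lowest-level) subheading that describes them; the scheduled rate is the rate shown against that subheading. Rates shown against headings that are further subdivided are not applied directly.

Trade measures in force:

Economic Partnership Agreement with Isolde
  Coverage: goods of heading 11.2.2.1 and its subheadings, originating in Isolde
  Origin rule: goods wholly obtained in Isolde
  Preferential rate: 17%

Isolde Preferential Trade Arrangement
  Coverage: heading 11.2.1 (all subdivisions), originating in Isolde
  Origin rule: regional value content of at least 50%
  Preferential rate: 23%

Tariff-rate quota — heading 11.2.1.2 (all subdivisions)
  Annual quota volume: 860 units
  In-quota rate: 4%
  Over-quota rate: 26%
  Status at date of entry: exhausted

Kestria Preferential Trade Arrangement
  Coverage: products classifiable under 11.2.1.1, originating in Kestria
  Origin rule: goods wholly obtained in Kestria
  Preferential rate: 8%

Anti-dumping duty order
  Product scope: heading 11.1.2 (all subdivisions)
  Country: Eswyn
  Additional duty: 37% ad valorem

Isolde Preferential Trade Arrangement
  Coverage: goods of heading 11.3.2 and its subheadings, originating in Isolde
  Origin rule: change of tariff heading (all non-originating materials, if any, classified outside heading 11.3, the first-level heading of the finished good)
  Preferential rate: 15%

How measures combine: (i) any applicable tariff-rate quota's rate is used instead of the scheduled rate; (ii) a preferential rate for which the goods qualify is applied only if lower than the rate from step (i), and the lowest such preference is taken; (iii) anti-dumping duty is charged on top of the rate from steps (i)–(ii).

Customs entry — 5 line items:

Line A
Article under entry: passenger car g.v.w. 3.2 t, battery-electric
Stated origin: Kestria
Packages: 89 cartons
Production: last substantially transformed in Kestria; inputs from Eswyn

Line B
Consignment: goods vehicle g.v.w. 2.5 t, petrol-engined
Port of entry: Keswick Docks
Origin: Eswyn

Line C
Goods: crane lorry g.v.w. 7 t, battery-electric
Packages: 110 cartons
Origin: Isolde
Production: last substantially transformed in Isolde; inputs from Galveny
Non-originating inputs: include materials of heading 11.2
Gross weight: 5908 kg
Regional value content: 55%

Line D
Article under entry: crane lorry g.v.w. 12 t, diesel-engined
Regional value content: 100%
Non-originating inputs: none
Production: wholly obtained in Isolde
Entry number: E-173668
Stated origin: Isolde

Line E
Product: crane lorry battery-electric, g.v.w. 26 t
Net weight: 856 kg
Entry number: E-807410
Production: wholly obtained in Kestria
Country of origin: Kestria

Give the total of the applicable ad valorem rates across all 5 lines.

153%

Line A: passenger car → 11.3; battery-electric → 11.3.1; g.v.w. 3.2 t → 11.3.1.1. Scheduled 9%. Kestria agreement on 11.2.1.1: 11.3.1.1 not covered. → 9%.
Line B: goods vehicle → 11.1; petrol-engined → 11.1.2; g.v.w. 2.5 t → 11.1.2.2. Scheduled 33%. anti-dumping (Eswyn, 11.1.2): +37%; total 33% + 37% = 70%. → 70%.
Line C: crane lorry → 11.2; battery-electric → 11.2.2; g.v.w. 7 t → 11.2.2.1. Scheduled 38%. Isolde agreement on 11.2.2.1: not wholly obtained; Isolde agreement on 11.2.1: 11.2.2.1 not covered; Isolde agreement on 11.3.2: 11.2.2.1 not covered. → 38%.
Line D: crane lorry → 11.2; diesel-engined → 11.2.1; g.v.w. 12 t → 11.2.1.2. Scheduled 14%. quota on 11.2.1.2 exhausted → over-quota 26%; Isolde agreement on 11.2.2.1: 11.2.1.2 not covered; Isolde agreement on 11.2.1: RVC ≥ 50% → 23% available; Isolde agreement on 11.3.2: 11.2.1.2 not covered; preferential 23%. → 23%.
Line E: crane lorry → 11.2; battery-electric → 11.2.2; g.v.w. 26 t → 11.2.2.2. Scheduled 13%. Kestria agreement on 11.2.1.1: 11.2.2.2 not covered. → 13%.
Sum: 9% + 70% + 38% + 23% + 13% = 153%.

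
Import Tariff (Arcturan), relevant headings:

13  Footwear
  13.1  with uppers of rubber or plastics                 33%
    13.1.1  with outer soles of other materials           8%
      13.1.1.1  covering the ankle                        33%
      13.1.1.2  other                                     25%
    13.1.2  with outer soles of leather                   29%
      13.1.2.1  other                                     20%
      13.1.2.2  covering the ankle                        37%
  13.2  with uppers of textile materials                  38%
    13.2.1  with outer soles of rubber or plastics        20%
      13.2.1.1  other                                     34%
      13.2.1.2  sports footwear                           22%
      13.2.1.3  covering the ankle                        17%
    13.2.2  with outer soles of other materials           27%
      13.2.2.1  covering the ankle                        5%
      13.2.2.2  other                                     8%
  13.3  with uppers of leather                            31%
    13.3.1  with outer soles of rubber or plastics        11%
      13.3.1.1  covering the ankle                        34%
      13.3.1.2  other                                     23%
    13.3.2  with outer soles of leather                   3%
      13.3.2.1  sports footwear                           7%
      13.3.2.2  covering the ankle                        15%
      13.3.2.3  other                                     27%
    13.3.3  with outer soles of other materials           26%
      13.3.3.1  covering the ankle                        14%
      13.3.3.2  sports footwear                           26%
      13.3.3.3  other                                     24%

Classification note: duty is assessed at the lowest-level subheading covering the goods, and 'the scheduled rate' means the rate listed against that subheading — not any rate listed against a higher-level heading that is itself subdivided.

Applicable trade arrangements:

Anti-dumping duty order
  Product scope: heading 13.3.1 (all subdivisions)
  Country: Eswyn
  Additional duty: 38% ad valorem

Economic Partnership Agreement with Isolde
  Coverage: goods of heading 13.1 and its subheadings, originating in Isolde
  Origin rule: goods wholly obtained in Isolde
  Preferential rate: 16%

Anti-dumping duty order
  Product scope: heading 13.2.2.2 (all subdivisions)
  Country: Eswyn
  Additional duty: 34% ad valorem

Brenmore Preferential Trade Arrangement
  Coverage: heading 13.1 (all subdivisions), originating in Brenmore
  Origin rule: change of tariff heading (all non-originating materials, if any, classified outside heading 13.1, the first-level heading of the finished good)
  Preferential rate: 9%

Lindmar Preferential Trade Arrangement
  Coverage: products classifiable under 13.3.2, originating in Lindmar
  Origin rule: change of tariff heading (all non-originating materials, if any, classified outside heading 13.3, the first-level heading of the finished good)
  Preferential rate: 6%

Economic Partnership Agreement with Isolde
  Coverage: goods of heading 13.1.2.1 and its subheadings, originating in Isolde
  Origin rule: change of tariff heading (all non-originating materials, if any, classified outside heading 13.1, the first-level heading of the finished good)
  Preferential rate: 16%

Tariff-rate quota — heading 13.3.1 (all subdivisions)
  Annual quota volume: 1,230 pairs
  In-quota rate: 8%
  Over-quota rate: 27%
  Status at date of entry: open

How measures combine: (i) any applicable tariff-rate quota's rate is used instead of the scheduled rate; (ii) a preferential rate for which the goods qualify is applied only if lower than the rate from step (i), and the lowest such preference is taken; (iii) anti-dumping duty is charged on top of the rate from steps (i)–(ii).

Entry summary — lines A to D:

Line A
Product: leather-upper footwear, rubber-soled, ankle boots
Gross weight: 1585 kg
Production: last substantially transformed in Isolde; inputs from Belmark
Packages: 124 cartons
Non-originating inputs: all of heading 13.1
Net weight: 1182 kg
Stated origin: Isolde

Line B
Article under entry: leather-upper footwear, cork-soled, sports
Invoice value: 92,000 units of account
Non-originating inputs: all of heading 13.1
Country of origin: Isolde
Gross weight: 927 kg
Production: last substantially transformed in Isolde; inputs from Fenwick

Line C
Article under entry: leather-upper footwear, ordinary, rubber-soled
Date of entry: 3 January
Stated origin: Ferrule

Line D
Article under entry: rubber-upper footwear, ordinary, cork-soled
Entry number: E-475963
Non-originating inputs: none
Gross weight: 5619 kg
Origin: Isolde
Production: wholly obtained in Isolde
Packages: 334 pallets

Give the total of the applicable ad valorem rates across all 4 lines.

58%

Line A: leather-upper → 13.3; rubber-soled → 13.3.1; ankle boots → 13.3.1.1. Scheduled 34%. quota on 13.3.1 open → in-quota 8%; Isolde agreement on 13.1: 13.3.1.1 not covered; Isolde agreement on 13.1.2.1: 13.3.1.1 not covered. → 8%.
Line B: leather-upper → 13.3; cork-soled → 13.3.3; sports → 13.3.3.2. Scheduled 26%. Isolde agreement on 13.1: 13.3.3.2 not covered; Isolde agreement on 13.1.2.1: 13.3.3.2 not covered. → 26%.
Line C: leather-upper → 13.3; rubber-soled → 13.3.1; ordinary → 13.3.1.2. Scheduled 23%. quota on 13.3.1 open → in-quota 8%. → 8%.
Line D: rubber-upper → 13.1; cork-soled → 13.1.1; ordinary → 13.1.1.2. Scheduled 25%. Isolde agreement on 13.1: wholly obtained → 16% available; Isolde agreement on 13.1.2.1: 13.1.1.2 not covered; preferential 16%. → 16%.
Sum: 8% + 26% + 8% + 16% = 58%.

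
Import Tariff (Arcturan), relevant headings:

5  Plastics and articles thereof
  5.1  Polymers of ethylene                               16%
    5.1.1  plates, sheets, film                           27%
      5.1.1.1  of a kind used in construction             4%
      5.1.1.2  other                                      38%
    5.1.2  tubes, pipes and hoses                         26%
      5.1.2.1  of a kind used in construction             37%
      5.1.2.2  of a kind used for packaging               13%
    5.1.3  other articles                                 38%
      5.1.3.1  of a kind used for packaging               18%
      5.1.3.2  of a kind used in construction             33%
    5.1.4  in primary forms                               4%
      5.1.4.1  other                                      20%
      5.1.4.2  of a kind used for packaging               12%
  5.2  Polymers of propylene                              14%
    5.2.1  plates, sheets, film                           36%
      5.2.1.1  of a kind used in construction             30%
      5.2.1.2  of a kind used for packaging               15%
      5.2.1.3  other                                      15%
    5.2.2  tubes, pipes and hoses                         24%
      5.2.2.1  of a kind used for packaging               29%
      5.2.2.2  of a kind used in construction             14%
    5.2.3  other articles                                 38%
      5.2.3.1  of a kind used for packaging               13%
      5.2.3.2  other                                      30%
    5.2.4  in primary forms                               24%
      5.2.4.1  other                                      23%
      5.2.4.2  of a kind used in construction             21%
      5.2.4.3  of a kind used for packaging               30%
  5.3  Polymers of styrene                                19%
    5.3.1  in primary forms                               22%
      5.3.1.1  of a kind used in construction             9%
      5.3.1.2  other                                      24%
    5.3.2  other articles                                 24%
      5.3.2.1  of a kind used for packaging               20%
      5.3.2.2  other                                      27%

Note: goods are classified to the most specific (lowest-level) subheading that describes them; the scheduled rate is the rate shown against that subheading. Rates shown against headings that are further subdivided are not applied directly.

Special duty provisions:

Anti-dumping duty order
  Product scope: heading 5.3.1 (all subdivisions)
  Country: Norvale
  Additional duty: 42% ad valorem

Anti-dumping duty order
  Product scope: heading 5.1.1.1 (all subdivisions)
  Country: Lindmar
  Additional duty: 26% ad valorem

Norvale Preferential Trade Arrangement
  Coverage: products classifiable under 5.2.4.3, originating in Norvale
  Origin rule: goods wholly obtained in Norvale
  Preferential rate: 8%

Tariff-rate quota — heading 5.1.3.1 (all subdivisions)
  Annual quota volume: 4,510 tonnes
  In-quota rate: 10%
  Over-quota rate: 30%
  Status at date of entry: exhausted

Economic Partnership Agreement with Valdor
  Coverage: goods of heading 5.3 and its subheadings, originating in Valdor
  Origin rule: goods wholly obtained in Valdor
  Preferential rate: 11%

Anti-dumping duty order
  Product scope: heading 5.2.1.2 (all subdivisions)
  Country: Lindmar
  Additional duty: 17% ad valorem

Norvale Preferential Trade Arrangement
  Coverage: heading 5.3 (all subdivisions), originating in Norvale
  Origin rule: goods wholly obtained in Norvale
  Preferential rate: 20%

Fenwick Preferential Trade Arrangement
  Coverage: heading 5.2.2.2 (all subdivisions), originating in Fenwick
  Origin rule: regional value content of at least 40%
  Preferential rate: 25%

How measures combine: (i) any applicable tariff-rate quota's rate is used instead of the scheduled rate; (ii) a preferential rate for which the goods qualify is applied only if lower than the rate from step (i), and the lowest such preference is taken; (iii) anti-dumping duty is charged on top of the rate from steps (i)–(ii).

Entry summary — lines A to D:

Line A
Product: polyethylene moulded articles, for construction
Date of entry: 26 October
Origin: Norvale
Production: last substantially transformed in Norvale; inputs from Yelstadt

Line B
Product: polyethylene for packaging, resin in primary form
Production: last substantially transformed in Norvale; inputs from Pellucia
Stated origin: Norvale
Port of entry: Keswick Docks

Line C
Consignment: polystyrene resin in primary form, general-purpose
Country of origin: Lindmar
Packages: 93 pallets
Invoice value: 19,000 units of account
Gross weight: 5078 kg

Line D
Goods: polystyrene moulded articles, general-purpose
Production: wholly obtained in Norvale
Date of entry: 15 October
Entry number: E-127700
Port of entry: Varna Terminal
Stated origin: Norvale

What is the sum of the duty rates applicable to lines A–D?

89%

Line A: polyethylene → 5.1; moulded articles → 5.1.3; for construction → 5.1.3.2. Scheduled 33%. Norvale agreement on 5.2.4.3: 5.1.3.2 not covered; Norvale agreement on 5.3: 5.1.3.2 not covered. → 33%.
Line B: polyethylene → 5.1; resin in primary form → 5.1.4; for packaging → 5.1.4.2. Scheduled 12%. Norvale agreement on 5.2.4.3: 5.1.4.2 not covered; Norvale agreement on 5.3: 5.1.4.2 not covered. → 12%.
Line C: polystyrene → 5.3; resin in primary form → 5.3.1; general-purpose → 5.3.1.2. Scheduled 24%. No special measure applies. → 24%.
Line D: polystyrene → 5.3; moulded articles → 5.3.2; general-purpose → 5.3.2.2. Scheduled 27%. Norvale agreement on 5.2.4.3: 5.3.2.2 not covered; Norvale agreement on 5.3: wholly obtained → 20% available; preferential 20%. → 20%.
Sum: 33% + 12% + 24% + 20% = 89%.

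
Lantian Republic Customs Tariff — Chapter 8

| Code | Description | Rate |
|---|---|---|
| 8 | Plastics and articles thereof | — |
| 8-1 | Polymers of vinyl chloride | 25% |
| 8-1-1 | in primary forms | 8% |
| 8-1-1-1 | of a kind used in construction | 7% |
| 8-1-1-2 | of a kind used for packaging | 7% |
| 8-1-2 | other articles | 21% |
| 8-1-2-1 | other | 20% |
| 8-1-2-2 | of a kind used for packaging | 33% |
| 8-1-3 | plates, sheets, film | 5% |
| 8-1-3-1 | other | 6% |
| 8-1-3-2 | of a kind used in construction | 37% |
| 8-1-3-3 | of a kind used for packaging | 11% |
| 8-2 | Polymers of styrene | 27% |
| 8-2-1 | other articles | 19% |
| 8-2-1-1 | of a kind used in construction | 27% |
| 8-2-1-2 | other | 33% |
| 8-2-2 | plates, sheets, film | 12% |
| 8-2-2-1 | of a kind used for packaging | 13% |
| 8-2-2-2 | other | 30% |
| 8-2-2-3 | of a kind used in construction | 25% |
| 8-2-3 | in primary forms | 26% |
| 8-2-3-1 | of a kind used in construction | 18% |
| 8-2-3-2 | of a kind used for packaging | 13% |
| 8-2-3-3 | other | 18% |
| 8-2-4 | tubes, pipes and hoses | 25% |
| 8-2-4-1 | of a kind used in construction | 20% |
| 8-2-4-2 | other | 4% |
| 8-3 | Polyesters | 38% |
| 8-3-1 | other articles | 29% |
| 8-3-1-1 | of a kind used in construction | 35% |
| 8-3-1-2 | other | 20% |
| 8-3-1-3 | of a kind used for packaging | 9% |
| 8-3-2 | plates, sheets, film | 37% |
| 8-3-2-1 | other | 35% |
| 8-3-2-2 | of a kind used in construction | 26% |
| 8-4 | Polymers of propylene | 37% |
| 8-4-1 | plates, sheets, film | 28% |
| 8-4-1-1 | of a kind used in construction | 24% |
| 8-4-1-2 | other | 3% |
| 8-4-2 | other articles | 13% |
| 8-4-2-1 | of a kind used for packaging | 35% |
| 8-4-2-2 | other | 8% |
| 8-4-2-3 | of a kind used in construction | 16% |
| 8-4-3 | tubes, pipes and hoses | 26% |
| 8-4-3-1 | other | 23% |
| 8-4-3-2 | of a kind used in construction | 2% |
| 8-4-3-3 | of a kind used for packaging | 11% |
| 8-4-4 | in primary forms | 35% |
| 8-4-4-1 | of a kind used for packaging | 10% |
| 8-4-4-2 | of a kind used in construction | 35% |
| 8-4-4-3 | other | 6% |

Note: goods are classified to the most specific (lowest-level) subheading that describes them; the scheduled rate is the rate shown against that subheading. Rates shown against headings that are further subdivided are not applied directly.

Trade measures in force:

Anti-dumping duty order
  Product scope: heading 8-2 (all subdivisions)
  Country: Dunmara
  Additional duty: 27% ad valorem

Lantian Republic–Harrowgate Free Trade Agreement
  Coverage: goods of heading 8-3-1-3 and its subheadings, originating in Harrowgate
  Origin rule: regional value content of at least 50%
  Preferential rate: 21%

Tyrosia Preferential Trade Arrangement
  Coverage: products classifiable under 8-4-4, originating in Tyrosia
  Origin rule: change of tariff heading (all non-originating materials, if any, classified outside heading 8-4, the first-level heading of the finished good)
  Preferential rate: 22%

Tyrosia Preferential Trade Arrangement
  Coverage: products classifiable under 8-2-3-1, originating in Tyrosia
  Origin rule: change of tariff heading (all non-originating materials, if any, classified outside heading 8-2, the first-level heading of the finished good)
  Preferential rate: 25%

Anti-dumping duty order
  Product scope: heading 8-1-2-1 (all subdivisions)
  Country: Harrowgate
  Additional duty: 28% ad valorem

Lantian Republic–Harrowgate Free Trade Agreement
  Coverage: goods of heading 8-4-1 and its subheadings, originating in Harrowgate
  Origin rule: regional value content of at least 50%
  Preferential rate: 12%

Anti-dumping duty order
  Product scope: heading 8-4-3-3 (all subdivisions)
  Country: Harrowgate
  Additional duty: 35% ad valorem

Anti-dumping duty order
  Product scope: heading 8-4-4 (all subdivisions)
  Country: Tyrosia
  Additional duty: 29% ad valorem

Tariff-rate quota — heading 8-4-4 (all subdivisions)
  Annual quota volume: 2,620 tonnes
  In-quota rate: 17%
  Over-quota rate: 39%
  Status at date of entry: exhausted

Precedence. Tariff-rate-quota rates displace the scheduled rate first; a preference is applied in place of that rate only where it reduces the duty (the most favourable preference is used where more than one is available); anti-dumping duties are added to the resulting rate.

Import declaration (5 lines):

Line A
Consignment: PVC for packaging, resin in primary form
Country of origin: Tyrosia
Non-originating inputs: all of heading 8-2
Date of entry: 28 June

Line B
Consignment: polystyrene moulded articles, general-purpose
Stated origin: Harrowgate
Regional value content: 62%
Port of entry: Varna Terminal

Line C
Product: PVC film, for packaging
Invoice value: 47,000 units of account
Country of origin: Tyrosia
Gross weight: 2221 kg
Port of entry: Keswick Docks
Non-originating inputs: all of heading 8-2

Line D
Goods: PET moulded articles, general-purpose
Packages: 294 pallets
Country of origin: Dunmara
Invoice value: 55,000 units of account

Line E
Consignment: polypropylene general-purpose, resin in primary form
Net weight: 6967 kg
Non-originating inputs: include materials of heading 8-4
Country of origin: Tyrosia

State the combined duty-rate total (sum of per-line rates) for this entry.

139%

Line A: PVC → 8-1; resin in primary form → 8-1-1; for packaging → 8-1-1-2. Scheduled 7%. Tyrosia agreement on 8-4-4: 8-1-1-2 not covered; Tyrosia agreement on 8-2-3-1: 8-1-1-2 not covered. → 7%.
Line B: polystyrene → 8-2; moulded articles → 8-2-1; general-purpose → 8-2-1-2. Scheduled 33%. Harrowgate agreement on 8-3-1-3: 8-2-1-2 not covered; Harrowgate agreement on 8-4-1: 8-2-1-2 not covered. → 33%.
Line C: PVC → 8-1; film → 8-1-3; for packaging → 8-1-3-3. Scheduled 11%. Tyrosia agreement on 8-4-4: 8-1-3-3 not covered; Tyrosia agreement on 8-2-3-1: 8-1-3-3 not covered. → 11%.
Line D: PET → 8-3; moulded articles → 8-3-1; general-purpose → 8-3-1-2. Scheduled 20%. No special measure applies. → 20%.
Line E: polypropylene → 8-4; resin in primary form → 8-4-4; general-purpose → 8-4-4-3. Scheduled 6%. quota on 8-4-4 exhausted → over-quota 39%; Tyrosia agreement on 8-4-4: CTH not met; Tyrosia agreement on 8-2-3-1: 8-4-4-3 not covered; anti-dumping (Tyrosia, 8-4-4): +29%; total 39% + 29% = 68%. → 68%.
Sum: 7% + 33% + 11% + 20% + 68% = 139%.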